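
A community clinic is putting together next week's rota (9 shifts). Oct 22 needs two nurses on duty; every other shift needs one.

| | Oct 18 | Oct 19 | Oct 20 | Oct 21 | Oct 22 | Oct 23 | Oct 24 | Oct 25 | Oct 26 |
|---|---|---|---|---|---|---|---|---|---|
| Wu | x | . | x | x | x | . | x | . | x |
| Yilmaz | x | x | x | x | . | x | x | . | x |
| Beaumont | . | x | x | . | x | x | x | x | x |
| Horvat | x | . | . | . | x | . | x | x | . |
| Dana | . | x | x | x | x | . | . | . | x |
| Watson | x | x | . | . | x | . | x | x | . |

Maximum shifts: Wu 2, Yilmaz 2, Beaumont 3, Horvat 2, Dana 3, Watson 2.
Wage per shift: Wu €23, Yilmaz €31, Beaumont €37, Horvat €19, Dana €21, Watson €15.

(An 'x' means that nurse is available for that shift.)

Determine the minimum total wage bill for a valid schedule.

€208

Picking the cheapest available nurse for each shift independently would cost €188, but that ignores the shift limits.
An optimal schedule: Oct 18→Watson, Oct 19→Dana, Oct 20→Dana, Oct 21→Dana, Oct 22→Horvat+Wu, Oct 23→Yilmaz, Oct 24→Horvat, Oct 25→Watson, Oct 26→Wu.
Total: 15 + 21 + 21 + 21 + 19 + 23 + 31 + 19 + 15 + 23 = €208.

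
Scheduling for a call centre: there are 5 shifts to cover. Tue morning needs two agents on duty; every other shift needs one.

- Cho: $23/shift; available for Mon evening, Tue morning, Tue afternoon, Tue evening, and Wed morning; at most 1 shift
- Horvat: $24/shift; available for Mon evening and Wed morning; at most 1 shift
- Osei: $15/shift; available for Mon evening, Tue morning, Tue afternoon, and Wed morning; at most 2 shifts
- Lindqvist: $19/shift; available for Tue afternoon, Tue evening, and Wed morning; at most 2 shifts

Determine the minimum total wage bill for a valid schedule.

$115

Tue morning can only be covered by Cho and Osei, so that assignment is forced.
Picking the cheapest available agent for each shift independently would cost $102, but that ignores the shift limits.
An optimal schedule: Mon evening→Horvat, Tue morning→Cho+Osei, Tue afternoon→Osei, Tue evening→Lindqvist, Wed morning→Lindqvist.
Total: 24 + 23 + 15 + 15 + 19 + 19 = $115.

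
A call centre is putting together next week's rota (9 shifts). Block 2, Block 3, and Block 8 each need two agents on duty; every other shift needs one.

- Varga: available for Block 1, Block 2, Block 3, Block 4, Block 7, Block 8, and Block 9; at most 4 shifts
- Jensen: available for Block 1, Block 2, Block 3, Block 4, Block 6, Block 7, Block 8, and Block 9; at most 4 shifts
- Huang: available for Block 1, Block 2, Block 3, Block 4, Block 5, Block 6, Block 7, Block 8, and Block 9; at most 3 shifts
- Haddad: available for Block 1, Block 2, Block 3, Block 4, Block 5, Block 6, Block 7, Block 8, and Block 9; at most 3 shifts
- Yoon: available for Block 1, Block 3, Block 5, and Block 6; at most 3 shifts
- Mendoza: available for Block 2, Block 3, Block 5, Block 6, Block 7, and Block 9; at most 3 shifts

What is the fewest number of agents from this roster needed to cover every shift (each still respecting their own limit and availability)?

12 slots to fill and no one can take more than 4, so at least ⌈12/4⌉ = 3 agents are needed.
Any 3 agents together have capacity at most 4+4+3 = 11 < 12 slots, so 3 can never suffice.
Varga, Jensen, Huang, and Haddad alone can cover everything: Block 1→Varga, Block 2→Jensen+Huang, Block 3→Jensen+Huang, Block 4→Varga, Block 5→Huang, Block 6→Jensen, Block 7→Varga, Block 8→Jensen+Haddad, Block 9→Varga.

4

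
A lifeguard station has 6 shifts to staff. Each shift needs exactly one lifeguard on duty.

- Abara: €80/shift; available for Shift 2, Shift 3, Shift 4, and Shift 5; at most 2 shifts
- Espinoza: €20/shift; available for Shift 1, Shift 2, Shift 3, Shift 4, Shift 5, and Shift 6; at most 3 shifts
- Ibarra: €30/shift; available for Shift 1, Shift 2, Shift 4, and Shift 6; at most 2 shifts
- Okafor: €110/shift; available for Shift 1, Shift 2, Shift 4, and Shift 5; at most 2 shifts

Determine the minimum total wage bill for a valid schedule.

€200

Picking the cheapest available lifeguard for each shift independently would cost €120, but that ignores the shift limits.
An optimal schedule: Shift 1→Espinoza, Shift 2→Ibarra, Shift 3→Espinoza, Shift 4→Ibarra, Shift 5→Abara, Shift 6→Espinoza.
Total: 20 + 30 + 20 + 30 + 80 + 20 = €200.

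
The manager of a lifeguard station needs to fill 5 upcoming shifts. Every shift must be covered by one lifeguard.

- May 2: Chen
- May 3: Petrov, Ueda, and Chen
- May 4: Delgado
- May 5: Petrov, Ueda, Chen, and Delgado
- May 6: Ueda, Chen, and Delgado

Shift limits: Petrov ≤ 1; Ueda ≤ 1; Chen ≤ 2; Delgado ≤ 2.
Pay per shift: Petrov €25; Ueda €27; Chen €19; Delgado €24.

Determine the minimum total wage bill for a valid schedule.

€111

May 2 can only be covered by Chen, so that assignment is forced.
May 4 can only be covered by Delgado, so that assignment is forced.
Picking the cheapest available lifeguard for each shift independently would cost €100, but that ignores the shift limits.
An optimal schedule: May 2→Chen, May 3→Chen, May 4→Delgado, May 5→Petrov, May 6→Delgado.
Total: 19 + 19 + 24 + 25 + 24 = €111.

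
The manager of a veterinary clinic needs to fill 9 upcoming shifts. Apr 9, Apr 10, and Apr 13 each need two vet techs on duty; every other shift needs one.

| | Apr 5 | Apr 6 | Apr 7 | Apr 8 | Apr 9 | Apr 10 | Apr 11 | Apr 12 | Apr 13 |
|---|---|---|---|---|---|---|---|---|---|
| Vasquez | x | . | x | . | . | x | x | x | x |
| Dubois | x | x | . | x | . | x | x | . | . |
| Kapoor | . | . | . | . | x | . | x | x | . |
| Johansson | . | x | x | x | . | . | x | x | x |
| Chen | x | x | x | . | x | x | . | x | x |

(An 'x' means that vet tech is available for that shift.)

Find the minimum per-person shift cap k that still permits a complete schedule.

With 5 vet techs and 12 worker-slots to fill, someone must work at least ⌈12/5⌉ = 3 shifts, so k ≥ 3.
k = 3 works: Apr 5→Vasquez, Apr 6→Dubois, Apr 7→Vasquez, Apr 8→Dubois, Apr 9→Kapoor+Chen, Apr 10→Vasquez+Dubois, Apr 11→Kapoor, Apr 12→Kapoor, Apr 13→Johansson+Chen.
Loads: Vasquez 3, Dubois 3, Kapoor 3, Johansson 1, Chen 2 — all ≤ 3.

3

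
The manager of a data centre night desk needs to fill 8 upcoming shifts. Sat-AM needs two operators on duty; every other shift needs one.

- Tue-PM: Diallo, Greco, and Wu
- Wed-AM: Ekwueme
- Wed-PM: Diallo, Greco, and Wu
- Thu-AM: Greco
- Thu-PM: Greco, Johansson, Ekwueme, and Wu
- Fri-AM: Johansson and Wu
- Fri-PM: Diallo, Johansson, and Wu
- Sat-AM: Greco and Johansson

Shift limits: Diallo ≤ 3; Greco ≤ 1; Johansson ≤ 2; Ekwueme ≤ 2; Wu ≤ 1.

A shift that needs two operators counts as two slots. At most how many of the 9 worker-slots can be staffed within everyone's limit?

8

Total capacity across all operators is 3+1+2+2+1 = 9, and 9 slots are needed, so at most 9 can be filled.
Shifts {Thu-AM, Sat-AM} need 3 slots but only Greco and Johansson are available for them, supplying at most 2 — so at least 1 slot must go unfilled.
An assignment achieving 8: Tue-PM→Diallo, Wed-AM→Ekwueme, Wed-PM→Diallo, Thu-AM→Greco, Thu-PM→Ekwueme, Fri-AM→Johansson, Fri-PM→Diallo, Sat-AM→Johansson.
Loads: Diallo 3/3, Greco 1/1, Johansson 2/2, Ekwueme 2/2, Wu 0/1.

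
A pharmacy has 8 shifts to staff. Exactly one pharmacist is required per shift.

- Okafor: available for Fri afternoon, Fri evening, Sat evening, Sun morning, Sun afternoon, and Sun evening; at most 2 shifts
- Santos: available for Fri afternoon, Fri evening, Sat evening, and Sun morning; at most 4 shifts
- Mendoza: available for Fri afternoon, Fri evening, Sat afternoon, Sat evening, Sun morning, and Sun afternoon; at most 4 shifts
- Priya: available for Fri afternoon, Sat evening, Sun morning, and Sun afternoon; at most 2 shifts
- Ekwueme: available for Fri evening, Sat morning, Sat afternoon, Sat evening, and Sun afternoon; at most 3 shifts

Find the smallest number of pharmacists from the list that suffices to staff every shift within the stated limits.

3

8 slots to fill and no one can take more than 4, so at least ⌈8/4⌉ = 2 pharmacists are needed.
No set of 2 pharmacists can cover every shift (each such set leaves at least one shift with no one available or exceeds a cap).
Okafor, Santos, and Ekwueme alone can cover everything: Fri afternoon→Okafor, Fri evening→Santos, Sat morning→Ekwueme, Sat afternoon→Ekwueme, Sat evening→Santos, Sun morning→Santos, Sun afternoon→Ekwueme, Sun evening→Okafor.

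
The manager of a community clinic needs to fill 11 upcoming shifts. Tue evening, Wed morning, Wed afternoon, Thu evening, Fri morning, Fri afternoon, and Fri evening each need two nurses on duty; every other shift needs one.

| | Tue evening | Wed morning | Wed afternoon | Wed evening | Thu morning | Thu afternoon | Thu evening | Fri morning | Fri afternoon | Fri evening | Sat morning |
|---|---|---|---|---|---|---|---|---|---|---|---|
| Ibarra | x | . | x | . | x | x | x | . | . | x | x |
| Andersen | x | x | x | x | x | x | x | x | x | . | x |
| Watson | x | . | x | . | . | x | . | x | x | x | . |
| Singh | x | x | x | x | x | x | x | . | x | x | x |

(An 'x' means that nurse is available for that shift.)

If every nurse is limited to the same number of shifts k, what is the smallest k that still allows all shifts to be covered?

5

With 4 nurses and 18 worker-slots to fill, someone must work at least ⌈18/4⌉ = 5 shifts, so k ≥ 5.
k = 5 works: Tue evening→Watson+Singh, Wed morning→Andersen+Singh, Wed afternoon→Watson+Singh, Wed evening→Andersen, Thu morning→Ibarra, Thu afternoon→Ibarra, Thu evening→Ibarra+Andersen, Fri morning→Andersen+Watson, Fri afternoon→Andersen+Watson, Fri evening→Ibarra+Watson, Sat morning→Ibarra.
Loads: Ibarra 5, Andersen 5, Watson 5, Singh 3 — all ≤ 5.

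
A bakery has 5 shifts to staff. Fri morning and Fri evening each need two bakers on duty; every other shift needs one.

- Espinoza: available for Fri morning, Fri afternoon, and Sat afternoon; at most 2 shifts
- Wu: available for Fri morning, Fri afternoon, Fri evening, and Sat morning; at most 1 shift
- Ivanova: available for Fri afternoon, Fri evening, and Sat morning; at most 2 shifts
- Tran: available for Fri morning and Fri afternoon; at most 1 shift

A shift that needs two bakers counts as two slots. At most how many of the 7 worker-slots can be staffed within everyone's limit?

6

Total capacity across all bakers is 2+1+2+1 = 6, and 7 slots are needed, so at most 6 can be filled.
An assignment achieving 6: Fri morning→Espinoza+Tran, Fri evening→Wu+Ivanova, Sat morning→Ivanova, Sat afternoon→Espinoza.
Loads: Espinoza 2/2, Wu 1/1, Ivanova 2/2, Tran 1/1.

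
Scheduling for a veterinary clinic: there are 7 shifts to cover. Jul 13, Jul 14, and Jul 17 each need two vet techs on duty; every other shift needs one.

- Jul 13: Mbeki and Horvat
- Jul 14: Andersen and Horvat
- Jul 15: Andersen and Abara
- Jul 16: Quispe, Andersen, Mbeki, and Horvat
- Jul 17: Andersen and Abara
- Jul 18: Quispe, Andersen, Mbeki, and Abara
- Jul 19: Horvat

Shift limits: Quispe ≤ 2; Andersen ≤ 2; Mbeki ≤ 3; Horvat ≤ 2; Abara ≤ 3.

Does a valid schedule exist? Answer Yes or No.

No

Total capacity is 12 and 10 slots are needed, so capacity alone doesn't rule it out.
Shifts {Jul 13, Jul 14, Jul 19} need 5 worker-slots in total, but the vet techs available for any of those shifts (Andersen, Mbeki, and Horvat) can supply at most 4 among them. So no valid schedule exists.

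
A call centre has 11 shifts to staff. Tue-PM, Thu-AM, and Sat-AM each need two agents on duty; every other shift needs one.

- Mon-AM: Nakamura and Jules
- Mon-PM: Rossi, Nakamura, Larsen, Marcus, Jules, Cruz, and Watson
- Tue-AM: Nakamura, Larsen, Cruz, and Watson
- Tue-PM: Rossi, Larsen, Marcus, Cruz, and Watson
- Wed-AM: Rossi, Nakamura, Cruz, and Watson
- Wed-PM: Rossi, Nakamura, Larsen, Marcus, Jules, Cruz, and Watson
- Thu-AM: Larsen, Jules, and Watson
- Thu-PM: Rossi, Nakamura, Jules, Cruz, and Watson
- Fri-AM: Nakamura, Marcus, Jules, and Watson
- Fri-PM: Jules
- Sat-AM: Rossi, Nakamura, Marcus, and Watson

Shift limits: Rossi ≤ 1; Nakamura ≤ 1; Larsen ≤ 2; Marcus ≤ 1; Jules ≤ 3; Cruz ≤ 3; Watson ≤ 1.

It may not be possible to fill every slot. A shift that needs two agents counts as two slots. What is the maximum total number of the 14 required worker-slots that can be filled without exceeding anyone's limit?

Total capacity across all agents is 1+1+2+1+3+3+1 = 12, and 14 slots are needed, so at most 12 can be filled.
An assignment achieving 12: Mon-AM→Nakamura, Mon-PM→Cruz, Tue-AM→Larsen, Tue-PM→Cruz, Wed-AM→Rossi, Wed-PM→Cruz, Thu-AM→Larsen+Jules, Thu-PM→Jules, Fri-AM→Marcus, Fri-PM→Jules, Sat-AM→Watson.
Loads: Rossi 1/1, Nakamura 1/1, Larsen 2/2, Marcus 1/1, Jules 3/3, Cruz 3/3, Watson 1/1.

12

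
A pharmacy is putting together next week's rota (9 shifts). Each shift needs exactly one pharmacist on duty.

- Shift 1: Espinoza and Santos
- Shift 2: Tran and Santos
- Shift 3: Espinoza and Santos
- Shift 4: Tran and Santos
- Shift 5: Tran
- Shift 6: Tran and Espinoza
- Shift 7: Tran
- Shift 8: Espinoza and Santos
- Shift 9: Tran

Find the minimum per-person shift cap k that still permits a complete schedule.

With 3 pharmacists and 9 worker-slots to fill, someone must work at least ⌈9/3⌉ = 3 shifts, so k ≥ 3.
k = 3 works: Shift 1→Espinoza, Shift 2→Santos, Shift 3→Espinoza, Shift 4→Santos, Shift 5→Tran, Shift 6→Espinoza, Shift 7→Tran, Shift 8→Santos, Shift 9→Tran.
Loads: Tran 3, Espinoza 3, Santos 3 — all ≤ 3.

3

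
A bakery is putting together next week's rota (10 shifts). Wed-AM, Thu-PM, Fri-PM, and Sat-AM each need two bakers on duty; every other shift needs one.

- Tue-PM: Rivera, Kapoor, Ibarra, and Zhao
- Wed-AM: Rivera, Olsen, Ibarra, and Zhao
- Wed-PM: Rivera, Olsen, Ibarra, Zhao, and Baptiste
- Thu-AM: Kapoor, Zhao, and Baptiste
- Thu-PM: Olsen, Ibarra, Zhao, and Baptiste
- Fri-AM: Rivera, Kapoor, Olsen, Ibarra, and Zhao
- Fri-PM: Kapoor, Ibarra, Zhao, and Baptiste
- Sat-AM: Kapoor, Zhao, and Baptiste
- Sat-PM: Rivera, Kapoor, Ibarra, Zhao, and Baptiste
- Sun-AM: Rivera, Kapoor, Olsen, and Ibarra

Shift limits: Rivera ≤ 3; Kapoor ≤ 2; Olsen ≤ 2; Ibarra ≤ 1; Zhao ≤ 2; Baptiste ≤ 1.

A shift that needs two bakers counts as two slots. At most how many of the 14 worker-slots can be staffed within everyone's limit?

11

Total capacity across all bakers is 3+2+2+1+2+1 = 11, and 14 slots are needed, so at most 11 can be filled.
An assignment achieving 11: Tue-PM→Rivera, Wed-AM→Rivera+Olsen, Thu-AM→Kapoor, Thu-PM→Olsen+Ibarra, Fri-PM→Zhao+Baptiste, Sat-AM→Kapoor+Zhao, Sun-AM→Rivera.
Loads: Rivera 3/3, Kapoor 2/2, Olsen 2/2, Ibarra 1/1, Zhao 2/2, Baptiste 1/1.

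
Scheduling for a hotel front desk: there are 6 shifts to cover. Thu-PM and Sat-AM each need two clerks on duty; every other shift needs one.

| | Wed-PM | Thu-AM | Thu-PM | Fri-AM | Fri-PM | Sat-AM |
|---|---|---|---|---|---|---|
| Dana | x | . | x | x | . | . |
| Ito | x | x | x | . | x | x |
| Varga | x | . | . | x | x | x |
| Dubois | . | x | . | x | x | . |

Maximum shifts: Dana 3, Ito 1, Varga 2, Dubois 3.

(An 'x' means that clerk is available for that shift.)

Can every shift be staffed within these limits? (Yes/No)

Total capacity is 9 and 8 slots are needed, so capacity alone doesn't rule it out.
Shifts {Thu-PM, Sat-AM} need 4 worker-slots in total, but the clerks available for any of those shifts (Dana, Ito, and Varga) can supply at most 3 among them. So no valid schedule exists.

No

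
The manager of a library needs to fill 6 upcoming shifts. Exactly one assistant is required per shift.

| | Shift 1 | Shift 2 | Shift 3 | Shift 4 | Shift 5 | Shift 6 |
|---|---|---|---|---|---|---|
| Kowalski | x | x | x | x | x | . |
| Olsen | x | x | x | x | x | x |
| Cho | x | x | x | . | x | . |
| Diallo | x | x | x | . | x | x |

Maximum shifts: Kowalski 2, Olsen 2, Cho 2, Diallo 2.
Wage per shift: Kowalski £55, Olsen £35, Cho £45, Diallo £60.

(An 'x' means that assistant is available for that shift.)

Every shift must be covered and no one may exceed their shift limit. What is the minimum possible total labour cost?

£270

Picking the cheapest available assistant for each shift independently would cost £210, but that ignores the shift limits.
An optimal schedule: Shift 1→Kowalski, Shift 2→Olsen, Shift 3→Cho, Shift 4→Kowalski, Shift 5→Cho, Shift 6→Olsen.
Total: 55 + 35 + 45 + 55 + 45 + 35 = £270.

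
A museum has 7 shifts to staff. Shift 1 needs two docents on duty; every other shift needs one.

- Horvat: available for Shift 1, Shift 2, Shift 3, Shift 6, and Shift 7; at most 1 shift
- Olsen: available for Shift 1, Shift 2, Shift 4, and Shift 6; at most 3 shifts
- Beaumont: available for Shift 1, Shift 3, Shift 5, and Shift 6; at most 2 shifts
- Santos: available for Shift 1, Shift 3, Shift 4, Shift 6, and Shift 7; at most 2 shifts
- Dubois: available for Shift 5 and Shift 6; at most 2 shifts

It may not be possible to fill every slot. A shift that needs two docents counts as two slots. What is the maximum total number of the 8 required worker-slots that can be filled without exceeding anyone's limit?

8

Total capacity across all docents is 1+3+2+2+2 = 10, and 8 slots are needed, so at most 8 can be filled.
An assignment achieving 8: Shift 1→Olsen+Santos, Shift 2→Horvat, Shift 3→Beaumont, Shift 4→Olsen, Shift 5→Beaumont, Shift 6→Olsen, Shift 7→Santos.
Loads: Horvat 1/1, Olsen 3/3, Beaumont 2/2, Santos 2/2, Dubois 0/2.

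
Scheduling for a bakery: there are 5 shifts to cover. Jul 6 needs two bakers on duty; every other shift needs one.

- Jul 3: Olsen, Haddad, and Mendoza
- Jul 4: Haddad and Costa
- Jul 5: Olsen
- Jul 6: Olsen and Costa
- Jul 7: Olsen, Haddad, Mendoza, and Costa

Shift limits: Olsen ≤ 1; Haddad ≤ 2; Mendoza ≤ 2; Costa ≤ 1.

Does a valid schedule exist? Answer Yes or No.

Total capacity is 6 and 6 slots are needed, so capacity alone doesn't rule it out.
Shifts {Jul 5, Jul 6} need 3 worker-slots in total, but the bakers available for any of those shifts (Olsen and Costa) can supply at most 2 among them. So no valid schedule exists.

No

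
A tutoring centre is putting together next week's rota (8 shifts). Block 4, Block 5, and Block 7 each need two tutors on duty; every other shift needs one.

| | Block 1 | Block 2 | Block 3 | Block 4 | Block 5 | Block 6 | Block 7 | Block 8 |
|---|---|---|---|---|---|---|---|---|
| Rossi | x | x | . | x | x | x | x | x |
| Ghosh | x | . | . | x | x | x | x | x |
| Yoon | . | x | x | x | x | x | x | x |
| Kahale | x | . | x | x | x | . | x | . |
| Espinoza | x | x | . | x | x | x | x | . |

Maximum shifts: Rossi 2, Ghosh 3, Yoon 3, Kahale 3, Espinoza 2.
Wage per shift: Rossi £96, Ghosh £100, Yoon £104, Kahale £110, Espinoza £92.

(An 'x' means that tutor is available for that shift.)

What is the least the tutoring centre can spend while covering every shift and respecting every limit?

Picking the cheapest available tutor for each shift independently would cost £1040, but that ignores the shift limits.
An optimal schedule: Block 1→Espinoza, Block 2→Espinoza, Block 3→Yoon, Block 4→Ghosh+Yoon, Block 5→Ghosh+Yoon, Block 6→Rossi, Block 7→Ghosh+Kahale, Block 8→Rossi.
Total: 92 + 92 + 104 + 100 + 104 + 100 + 104 + 96 + 100 + 110 + 96 = £1098.

£1098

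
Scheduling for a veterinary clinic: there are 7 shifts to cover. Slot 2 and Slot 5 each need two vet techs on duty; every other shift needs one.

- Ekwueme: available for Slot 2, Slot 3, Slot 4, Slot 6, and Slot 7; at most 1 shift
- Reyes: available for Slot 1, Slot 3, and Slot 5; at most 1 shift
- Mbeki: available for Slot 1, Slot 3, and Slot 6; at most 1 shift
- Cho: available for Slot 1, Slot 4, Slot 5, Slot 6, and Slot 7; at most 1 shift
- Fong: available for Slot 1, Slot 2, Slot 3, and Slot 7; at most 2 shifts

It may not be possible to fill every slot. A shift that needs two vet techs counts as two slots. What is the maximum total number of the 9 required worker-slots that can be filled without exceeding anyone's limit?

Total capacity across all vet techs is 1+1+1+1+2 = 6, and 9 slots are needed, so at most 6 can be filled.
An assignment achieving 6: Slot 2→Ekwueme+Fong, Slot 4→Cho, Slot 5→Reyes, Slot 6→Mbeki, Slot 7→Fong.
Loads: Ekwueme 1/1, Reyes 1/1, Mbeki 1/1, Cho 1/1, Fong 2/2.

6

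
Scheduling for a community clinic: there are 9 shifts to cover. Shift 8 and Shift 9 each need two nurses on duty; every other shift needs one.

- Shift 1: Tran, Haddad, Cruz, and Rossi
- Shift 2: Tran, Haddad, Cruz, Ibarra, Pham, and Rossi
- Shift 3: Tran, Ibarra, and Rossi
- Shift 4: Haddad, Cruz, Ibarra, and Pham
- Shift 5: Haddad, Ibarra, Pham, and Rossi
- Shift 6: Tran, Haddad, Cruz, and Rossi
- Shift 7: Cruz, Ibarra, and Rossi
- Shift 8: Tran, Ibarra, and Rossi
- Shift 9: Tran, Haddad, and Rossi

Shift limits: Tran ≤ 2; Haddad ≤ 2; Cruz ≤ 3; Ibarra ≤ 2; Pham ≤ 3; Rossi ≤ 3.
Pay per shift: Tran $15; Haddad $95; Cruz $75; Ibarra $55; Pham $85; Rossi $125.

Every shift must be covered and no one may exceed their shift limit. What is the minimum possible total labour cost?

$715

Picking the cheapest available nurse for each shift independently would cost $405, but that ignores the shift limits.
An optimal schedule: Shift 1→Cruz, Shift 2→Pham, Shift 3→Ibarra, Shift 4→Pham, Shift 5→Pham, Shift 6→Cruz, Shift 7→Cruz, Shift 8→Tran+Ibarra, Shift 9→Tran+Haddad.
Total: 75 + 85 + 55 + 85 + 85 + 75 + 75 + 15 + 55 + 15 + 95 = $715.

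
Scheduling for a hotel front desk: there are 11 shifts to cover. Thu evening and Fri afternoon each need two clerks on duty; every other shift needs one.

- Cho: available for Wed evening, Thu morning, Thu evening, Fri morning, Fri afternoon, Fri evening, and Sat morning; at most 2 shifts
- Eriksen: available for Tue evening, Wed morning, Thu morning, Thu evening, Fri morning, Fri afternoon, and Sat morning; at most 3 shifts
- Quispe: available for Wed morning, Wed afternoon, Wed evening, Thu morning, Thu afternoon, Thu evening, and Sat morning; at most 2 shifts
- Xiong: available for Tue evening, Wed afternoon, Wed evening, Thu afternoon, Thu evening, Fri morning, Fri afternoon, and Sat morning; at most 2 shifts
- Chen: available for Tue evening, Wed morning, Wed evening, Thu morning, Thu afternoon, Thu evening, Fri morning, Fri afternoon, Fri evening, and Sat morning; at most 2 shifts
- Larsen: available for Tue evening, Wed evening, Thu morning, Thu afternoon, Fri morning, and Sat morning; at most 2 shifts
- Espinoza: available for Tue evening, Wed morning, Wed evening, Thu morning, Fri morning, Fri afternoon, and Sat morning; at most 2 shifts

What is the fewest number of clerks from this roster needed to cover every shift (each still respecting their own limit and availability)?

6

13 slots to fill and no one can take more than 3, so at least ⌈13/3⌉ = 5 clerks are needed.
Any 5 clerks together have capacity at most 3+2+2+2+2 = 11 < 13 slots, so 5 can never suffice.
Cho, Eriksen, Quispe, Xiong, Chen, and Larsen alone can cover everything: Tue evening→Eriksen, Wed morning→Eriksen, Wed afternoon→Quispe, Wed evening→Cho, Thu morning→Eriksen, Thu afternoon→Quispe, Thu evening→Xiong+Chen, Fri morning→Larsen, Fri afternoon→Xiong+Chen, Fri evening→Cho, Sat morning→Larsen.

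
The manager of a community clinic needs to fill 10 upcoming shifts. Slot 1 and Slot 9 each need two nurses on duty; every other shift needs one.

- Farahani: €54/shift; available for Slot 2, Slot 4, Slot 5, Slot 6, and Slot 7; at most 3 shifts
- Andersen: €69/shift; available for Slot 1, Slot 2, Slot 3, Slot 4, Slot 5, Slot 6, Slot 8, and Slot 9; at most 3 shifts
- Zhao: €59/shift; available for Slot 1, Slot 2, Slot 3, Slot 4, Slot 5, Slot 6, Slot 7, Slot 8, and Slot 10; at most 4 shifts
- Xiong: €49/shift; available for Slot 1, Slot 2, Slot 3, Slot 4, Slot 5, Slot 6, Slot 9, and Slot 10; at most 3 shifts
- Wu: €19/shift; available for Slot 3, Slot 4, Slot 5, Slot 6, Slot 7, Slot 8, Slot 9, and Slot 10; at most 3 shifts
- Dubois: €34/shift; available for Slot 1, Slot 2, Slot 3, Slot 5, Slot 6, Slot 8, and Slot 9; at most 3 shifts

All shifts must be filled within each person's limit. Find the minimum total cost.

Picking the cheapest available nurse for each shift independently would cost €303, but that ignores the shift limits.
An optimal schedule: Slot 1→Dubois+Xiong, Slot 2→Dubois, Slot 3→Xiong, Slot 4→Farahani, Slot 5→Farahani, Slot 6→Farahani, Slot 7→Wu, Slot 8→Wu, Slot 9→Dubois+Xiong, Slot 10→Wu.
Total: 34 + 49 + 34 + 49 + 54 + 54 + 54 + 19 + 19 + 34 + 49 + 19 = €468.

€468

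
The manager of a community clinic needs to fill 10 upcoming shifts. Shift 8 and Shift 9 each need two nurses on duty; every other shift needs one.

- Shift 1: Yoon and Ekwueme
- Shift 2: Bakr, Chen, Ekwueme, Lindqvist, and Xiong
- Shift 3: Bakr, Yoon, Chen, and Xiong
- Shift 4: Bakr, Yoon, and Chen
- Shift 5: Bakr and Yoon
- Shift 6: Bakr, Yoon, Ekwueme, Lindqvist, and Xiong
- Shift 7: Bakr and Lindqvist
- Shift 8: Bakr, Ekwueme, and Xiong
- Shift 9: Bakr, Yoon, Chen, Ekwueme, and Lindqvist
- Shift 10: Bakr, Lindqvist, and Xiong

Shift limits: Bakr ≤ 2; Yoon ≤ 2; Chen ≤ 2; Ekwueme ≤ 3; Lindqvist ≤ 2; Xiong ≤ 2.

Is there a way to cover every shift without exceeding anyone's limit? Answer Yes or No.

One valid schedule: Shift 1→Yoon, Shift 2→Chen, Shift 3→Chen, Shift 4→Yoon, Shift 5→Bakr, Shift 6→Ekwueme, Shift 7→Bakr, Shift 8→Ekwueme+Xiong, Shift 9→Ekwueme+Lindqvist, Shift 10→Lindqvist.
Loads: Bakr 2/2, Yoon 2/2, Chen 2/2, Ekwueme 3/3, Lindqvist 2/2, Xiong 1/2 — all within limits.

Yes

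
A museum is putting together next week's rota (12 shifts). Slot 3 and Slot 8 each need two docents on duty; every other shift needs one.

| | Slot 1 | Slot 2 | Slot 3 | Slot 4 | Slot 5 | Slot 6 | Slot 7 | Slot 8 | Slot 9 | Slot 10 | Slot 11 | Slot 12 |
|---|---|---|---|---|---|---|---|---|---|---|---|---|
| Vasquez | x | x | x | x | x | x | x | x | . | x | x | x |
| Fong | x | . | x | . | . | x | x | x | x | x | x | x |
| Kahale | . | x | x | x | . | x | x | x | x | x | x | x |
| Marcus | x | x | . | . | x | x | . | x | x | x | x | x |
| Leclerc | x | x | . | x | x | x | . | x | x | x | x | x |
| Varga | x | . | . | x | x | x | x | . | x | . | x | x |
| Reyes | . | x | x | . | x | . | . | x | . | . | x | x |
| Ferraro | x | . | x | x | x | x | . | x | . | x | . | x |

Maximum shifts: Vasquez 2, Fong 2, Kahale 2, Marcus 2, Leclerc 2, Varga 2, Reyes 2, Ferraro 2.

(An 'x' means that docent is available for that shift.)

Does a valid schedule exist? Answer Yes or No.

Yes

One valid schedule: Slot 1→Fong, Slot 2→Vasquez, Slot 3→Reyes+Ferraro, Slot 4→Kahale, Slot 5→Marcus, Slot 6→Marcus, Slot 7→Vasquez, Slot 8→Reyes+Ferraro, Slot 9→Fong, Slot 10→Kahale, Slot 11→Leclerc, Slot 12→Leclerc.
Loads: Vasquez 2/2, Fong 2/2, Kahale 2/2, Marcus 2/2, Leclerc 2/2, Varga 0/2, Reyes 2/2, Ferraro 2/2 — all within limits.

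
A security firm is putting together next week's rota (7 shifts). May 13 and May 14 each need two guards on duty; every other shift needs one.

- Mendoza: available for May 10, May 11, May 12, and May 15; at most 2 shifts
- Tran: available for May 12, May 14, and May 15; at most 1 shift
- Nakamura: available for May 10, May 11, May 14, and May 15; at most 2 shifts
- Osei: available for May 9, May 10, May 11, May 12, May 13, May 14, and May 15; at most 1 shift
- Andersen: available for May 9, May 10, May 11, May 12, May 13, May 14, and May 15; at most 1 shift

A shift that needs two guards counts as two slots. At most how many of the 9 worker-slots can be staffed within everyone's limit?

Total capacity across all guards is 2+1+2+1+1 = 7, and 9 slots are needed, so at most 7 can be filled.
An assignment achieving 7: May 9→Osei, May 10→Mendoza, May 11→Mendoza, May 12→Tran, May 13→Andersen, May 14→Nakamura, May 15→Nakamura.
Loads: Mendoza 2/2, Tran 1/1, Nakamura 2/2, Osei 1/1, Andersen 1/1.

7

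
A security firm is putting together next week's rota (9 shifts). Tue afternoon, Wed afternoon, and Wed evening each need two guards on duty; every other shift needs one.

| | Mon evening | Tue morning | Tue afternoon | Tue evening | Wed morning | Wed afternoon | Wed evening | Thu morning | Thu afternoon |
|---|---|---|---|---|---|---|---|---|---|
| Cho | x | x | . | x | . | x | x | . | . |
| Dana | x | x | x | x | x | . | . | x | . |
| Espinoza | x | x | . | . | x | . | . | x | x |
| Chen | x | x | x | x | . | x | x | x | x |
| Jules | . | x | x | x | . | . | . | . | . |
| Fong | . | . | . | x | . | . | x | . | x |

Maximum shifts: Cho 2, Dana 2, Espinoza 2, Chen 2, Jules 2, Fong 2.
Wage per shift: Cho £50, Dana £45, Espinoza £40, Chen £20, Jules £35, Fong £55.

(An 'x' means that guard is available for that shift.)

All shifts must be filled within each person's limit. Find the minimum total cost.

£490

Wed afternoon can only be covered by Cho and Chen, so that assignment is forced.
Picking the cheapest available guard for each shift independently would cost £335, but that ignores the shift limits.
An optimal schedule: Mon evening→Espinoza, Tue morning→Jules, Tue afternoon→Dana+Chen, Tue evening→Jules, Wed morning→Dana, Wed afternoon→Cho+Chen, Wed evening→Cho+Fong, Thu morning→Espinoza, Thu afternoon→Fong.
Total: 40 + 35 + 45 + 20 + 35 + 45 + 50 + 20 + 50 + 55 + 40 + 55 = £490.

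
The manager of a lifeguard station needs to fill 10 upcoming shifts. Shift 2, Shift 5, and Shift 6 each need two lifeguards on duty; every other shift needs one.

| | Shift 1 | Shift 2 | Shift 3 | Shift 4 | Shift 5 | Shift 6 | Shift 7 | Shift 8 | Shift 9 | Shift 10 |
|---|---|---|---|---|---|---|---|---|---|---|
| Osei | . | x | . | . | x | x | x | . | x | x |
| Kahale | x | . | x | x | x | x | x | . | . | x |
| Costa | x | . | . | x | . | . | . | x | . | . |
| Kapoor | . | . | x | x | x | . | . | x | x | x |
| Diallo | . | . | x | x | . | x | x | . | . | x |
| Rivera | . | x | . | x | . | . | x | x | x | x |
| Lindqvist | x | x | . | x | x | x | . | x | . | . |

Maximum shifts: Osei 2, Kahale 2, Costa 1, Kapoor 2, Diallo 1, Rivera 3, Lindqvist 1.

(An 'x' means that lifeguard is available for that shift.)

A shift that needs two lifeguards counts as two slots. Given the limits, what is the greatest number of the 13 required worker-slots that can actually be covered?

Total capacity across all lifeguards is 2+2+1+2+1+3+1 = 12, and 13 slots are needed, so at most 12 can be filled.
An assignment achieving 12: Shift 1→Kahale, Shift 2→Osei+Rivera, Shift 3→Kahale, Shift 4→Rivera, Shift 5→Kapoor+Lindqvist, Shift 6→Diallo, Shift 7→Rivera, Shift 8→Costa, Shift 9→Osei, Shift 10→Kapoor.
Loads: Osei 2/2, Kahale 2/2, Costa 1/1, Kapoor 2/2, Diallo 1/1, Rivera 3/3, Lindqvist 1/1.

12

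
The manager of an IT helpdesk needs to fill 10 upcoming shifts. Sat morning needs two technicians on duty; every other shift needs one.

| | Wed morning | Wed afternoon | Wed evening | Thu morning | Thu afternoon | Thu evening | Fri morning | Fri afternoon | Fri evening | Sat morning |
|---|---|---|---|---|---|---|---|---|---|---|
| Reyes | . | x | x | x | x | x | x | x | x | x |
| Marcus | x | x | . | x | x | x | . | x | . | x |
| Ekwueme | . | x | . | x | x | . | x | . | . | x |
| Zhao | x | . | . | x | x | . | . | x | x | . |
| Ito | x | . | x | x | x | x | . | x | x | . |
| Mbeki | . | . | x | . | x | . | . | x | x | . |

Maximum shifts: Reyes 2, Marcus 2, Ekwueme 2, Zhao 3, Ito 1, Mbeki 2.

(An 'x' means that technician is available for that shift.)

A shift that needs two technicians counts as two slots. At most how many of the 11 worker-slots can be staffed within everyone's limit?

Total capacity across all technicians is 2+2+2+3+1+2 = 12, and 11 slots are needed, so at most 11 can be filled.
An assignment achieving 11: Wed morning→Marcus, Wed afternoon→Reyes, Wed evening→Mbeki, Thu morning→Ekwueme, Thu afternoon→Zhao, Thu evening→Ito, Fri morning→Reyes, Fri afternoon→Zhao, Fri evening→Zhao, Sat morning→Marcus+Ekwueme.
Loads: Reyes 2/2, Marcus 2/2, Ekwueme 2/2, Zhao 3/3, Ito 1/1, Mbeki 1/2.

11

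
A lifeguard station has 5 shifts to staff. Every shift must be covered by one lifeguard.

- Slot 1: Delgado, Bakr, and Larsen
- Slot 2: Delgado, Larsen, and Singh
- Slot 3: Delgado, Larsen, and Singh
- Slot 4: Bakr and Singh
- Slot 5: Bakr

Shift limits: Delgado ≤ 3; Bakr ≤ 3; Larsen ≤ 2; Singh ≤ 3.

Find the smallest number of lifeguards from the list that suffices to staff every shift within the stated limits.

5 slots to fill and no one can take more than 3, so at least ⌈5/3⌉ = 2 lifeguards are needed.
Delgado and Bakr alone can cover everything: Slot 1→Delgado, Slot 2→Delgado, Slot 3→Delgado, Slot 4→Bakr, Slot 5→Bakr.

2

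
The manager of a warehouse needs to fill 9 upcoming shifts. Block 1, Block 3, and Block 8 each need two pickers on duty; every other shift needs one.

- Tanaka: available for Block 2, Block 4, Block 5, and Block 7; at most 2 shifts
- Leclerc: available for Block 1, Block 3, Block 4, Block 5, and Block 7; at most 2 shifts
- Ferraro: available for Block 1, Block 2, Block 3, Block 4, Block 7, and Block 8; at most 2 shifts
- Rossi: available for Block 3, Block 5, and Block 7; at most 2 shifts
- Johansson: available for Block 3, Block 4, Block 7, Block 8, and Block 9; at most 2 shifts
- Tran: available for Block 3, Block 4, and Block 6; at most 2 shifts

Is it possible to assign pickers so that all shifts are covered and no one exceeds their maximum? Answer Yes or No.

Block 1 can only be covered by Leclerc and Ferraro, so that assignment is forced.
Block 6 can only be covered by Tran, so that assignment is forced.
Block 8 can only be covered by Ferraro and Johansson, so that assignment is forced.
One valid schedule: Block 1→Leclerc+Ferraro, Block 2→Tanaka, Block 3→Rossi+Tran, Block 4→Leclerc, Block 5→Tanaka, Block 6→Tran, Block 7→Rossi, Block 8→Ferraro+Johansson, Block 9→Johansson.
Loads: Tanaka 2/2, Leclerc 2/2, Ferraro 2/2, Rossi 2/2, Johansson 2/2, Tran 2/2 — all within limits.

Yes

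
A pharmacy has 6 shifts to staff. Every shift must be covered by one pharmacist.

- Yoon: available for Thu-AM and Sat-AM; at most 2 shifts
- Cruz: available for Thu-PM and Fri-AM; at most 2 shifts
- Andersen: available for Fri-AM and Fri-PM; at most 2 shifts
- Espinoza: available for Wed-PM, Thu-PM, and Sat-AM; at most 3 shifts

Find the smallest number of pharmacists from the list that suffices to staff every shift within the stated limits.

6 slots to fill and no one can take more than 3, so at least ⌈6/3⌉ = 2 pharmacists are needed.
Any 2 pharmacists together have capacity at most 3+2 = 5 < 6 slots, so 2 can never suffice.
Yoon, Andersen, and Espinoza alone can cover everything: Wed-PM→Espinoza, Thu-AM→Yoon, Thu-PM→Espinoza, Fri-AM→Andersen, Fri-PM→Andersen, Sat-AM→Yoon.

3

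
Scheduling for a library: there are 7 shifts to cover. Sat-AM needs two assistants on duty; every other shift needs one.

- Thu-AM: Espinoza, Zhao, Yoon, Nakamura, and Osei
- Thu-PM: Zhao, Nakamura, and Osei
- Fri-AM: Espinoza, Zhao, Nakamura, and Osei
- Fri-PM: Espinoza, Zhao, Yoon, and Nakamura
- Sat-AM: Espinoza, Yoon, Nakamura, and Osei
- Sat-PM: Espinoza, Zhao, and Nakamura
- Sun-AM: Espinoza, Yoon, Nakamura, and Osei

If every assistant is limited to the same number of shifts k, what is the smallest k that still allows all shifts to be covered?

2

With 5 assistants and 8 worker-slots to fill, someone must work at least ⌈8/5⌉ = 2 shifts, so k ≥ 2.
k = 2 works: Thu-AM→Yoon, Thu-PM→Zhao, Fri-AM→Espinoza, Fri-PM→Zhao, Sat-AM→Nakamura+Osei, Sat-PM→Espinoza, Sun-AM→Yoon.
Loads: Espinoza 2, Zhao 2, Yoon 2, Nakamura 1, Osei 1 — all ≤ 2.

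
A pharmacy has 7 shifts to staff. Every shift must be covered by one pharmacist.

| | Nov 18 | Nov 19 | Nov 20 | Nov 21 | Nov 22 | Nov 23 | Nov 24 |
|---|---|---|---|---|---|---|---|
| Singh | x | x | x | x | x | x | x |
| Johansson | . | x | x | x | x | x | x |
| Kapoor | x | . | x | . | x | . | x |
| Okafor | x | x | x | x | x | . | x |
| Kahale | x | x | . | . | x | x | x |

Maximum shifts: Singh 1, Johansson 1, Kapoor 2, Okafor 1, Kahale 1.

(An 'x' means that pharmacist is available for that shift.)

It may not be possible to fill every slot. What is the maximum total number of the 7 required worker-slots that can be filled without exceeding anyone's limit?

6

Total capacity across all pharmacists is 1+1+2+1+1 = 6, and 7 slots are needed, so at most 6 can be filled.
An assignment achieving 6: Nov 18→Kapoor, Nov 19→Okafor, Nov 20→Kapoor, Nov 21→Singh, Nov 22→Kahale, Nov 23→Johansson.
Loads: Singh 1/1, Johansson 1/1, Kapoor 2/2, Okafor 1/1, Kahale 1/1.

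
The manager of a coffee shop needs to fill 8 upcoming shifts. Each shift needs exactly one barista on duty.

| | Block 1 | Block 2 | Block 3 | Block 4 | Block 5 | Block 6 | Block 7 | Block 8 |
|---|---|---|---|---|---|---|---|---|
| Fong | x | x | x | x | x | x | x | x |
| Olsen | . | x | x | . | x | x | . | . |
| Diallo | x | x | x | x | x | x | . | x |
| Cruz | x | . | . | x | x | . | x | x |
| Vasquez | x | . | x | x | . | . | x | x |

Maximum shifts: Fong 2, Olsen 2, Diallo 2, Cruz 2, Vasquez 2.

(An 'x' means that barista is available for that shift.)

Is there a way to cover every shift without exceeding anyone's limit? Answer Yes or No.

Yes

One valid schedule: Block 1→Diallo, Block 2→Fong, Block 3→Olsen, Block 4→Diallo, Block 5→Olsen, Block 6→Fong, Block 7→Cruz, Block 8→Cruz.
Loads: Fong 2/2, Olsen 2/2, Diallo 2/2, Cruz 2/2, Vasquez 0/2 — all within limits.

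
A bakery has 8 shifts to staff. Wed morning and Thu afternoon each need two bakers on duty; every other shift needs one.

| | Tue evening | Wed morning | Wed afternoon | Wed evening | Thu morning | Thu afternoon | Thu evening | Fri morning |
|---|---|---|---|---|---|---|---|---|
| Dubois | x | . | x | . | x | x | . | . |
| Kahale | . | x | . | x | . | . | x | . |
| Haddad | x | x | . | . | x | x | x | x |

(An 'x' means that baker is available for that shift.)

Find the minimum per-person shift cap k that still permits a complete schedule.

With 3 bakers and 10 worker-slots to fill, someone must work at least ⌈10/3⌉ = 4 shifts, so k ≥ 4.
k = 4 works: Tue evening→Dubois, Wed morning→Kahale+Haddad, Wed afternoon→Dubois, Wed evening→Kahale, Thu morning→Dubois, Thu afternoon→Dubois+Haddad, Thu evening→Kahale, Fri morning→Haddad.
Loads: Dubois 4, Kahale 3, Haddad 3 — all ≤ 4.

4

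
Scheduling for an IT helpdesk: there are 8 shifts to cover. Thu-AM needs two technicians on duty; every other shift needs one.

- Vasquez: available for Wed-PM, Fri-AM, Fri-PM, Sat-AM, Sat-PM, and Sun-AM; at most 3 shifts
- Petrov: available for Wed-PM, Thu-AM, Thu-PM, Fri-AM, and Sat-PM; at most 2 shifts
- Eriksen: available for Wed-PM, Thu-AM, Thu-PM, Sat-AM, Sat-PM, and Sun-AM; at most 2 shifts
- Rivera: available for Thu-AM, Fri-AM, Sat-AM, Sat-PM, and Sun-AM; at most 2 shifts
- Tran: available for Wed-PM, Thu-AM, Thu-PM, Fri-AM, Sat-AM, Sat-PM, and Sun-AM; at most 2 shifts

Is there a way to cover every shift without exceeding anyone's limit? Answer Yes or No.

Yes

Fri-PM can only be covered by Vasquez, so that assignment is forced.
One valid schedule: Wed-PM→Vasquez, Thu-AM→Rivera+Tran, Thu-PM→Petrov, Fri-AM→Vasquez, Fri-PM→Vasquez, Sat-AM→Eriksen, Sat-PM→Petrov, Sun-AM→Eriksen.
Loads: Vasquez 3/3, Petrov 2/2, Eriksen 2/2, Rivera 1/2, Tran 1/2 — all within limits.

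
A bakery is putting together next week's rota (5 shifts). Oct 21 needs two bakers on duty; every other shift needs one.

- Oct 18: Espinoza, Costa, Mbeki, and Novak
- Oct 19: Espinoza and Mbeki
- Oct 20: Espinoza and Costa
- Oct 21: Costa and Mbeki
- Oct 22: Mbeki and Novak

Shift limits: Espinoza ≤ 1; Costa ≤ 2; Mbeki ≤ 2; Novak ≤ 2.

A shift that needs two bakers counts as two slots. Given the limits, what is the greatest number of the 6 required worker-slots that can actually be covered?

6

Total capacity across all bakers is 1+2+2+2 = 7, and 6 slots are needed, so at most 6 can be filled.
An assignment achieving 6: Oct 18→Novak, Oct 19→Espinoza, Oct 20→Costa, Oct 21→Costa+Mbeki, Oct 22→Mbeki.
Loads: Espinoza 1/1, Costa 2/2, Mbeki 2/2, Novak 1/2.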